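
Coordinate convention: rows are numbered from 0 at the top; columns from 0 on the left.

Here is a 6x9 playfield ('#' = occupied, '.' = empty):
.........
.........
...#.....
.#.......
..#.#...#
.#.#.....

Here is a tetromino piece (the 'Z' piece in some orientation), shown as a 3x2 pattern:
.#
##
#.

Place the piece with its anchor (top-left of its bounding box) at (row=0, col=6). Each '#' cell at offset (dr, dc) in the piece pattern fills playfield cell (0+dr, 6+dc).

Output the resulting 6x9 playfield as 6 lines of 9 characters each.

Answer: .......#.
......##.
...#..#..
.#.......
..#.#...#
.#.#.....

Derivation:
Fill (0+0,6+1) = (0,7)
Fill (0+1,6+0) = (1,6)
Fill (0+1,6+1) = (1,7)
Fill (0+2,6+0) = (2,6)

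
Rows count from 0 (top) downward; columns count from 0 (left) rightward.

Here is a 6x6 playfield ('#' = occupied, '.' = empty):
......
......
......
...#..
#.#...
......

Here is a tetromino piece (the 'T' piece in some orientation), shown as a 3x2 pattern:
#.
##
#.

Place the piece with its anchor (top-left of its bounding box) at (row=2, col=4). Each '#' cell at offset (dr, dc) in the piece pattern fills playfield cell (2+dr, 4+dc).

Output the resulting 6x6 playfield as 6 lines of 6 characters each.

Fill (2+0,4+0) = (2,4)
Fill (2+1,4+0) = (3,4)
Fill (2+1,4+1) = (3,5)
Fill (2+2,4+0) = (4,4)

Answer: ......
......
....#.
...###
#.#.#.
......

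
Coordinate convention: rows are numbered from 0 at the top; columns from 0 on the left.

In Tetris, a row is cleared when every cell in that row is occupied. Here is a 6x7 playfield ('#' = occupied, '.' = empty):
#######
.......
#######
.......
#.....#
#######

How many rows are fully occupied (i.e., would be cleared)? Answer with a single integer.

Answer: 3

Derivation:
Check each row:
  row 0: 0 empty cells -> FULL (clear)
  row 1: 7 empty cells -> not full
  row 2: 0 empty cells -> FULL (clear)
  row 3: 7 empty cells -> not full
  row 4: 5 empty cells -> not full
  row 5: 0 empty cells -> FULL (clear)
Total rows cleared: 3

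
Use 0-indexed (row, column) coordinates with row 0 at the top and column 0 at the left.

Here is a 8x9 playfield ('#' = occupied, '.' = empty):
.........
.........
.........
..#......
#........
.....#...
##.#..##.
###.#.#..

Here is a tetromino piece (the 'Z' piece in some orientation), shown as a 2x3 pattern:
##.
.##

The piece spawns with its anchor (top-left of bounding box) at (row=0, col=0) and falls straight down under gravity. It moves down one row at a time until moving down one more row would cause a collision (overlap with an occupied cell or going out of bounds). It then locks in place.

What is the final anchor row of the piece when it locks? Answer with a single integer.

Spawn at (row=0, col=0). Try each row:
  row 0: fits
  row 1: fits
  row 2: blocked -> lock at row 1

Answer: 1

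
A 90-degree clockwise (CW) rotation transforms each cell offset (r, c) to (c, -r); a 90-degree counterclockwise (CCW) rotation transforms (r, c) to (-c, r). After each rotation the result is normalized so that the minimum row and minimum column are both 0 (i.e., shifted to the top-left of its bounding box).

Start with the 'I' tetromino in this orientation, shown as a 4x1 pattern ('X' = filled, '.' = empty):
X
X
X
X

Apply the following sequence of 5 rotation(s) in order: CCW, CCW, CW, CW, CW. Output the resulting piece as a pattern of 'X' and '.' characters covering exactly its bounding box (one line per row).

Start:
X
X
X
X
After rotation 1 (CCW):
XXXX
After rotation 2 (CCW):
X
X
X
X
After rotation 3 (CW):
XXXX
After rotation 4 (CW):
X
X
X
X
After rotation 5 (CW):
XXXX

Answer: XXXX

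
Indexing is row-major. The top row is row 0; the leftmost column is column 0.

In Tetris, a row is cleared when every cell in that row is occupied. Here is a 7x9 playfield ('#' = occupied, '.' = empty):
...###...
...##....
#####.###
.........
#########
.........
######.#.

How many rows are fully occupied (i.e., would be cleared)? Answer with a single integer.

Check each row:
  row 0: 6 empty cells -> not full
  row 1: 7 empty cells -> not full
  row 2: 1 empty cell -> not full
  row 3: 9 empty cells -> not full
  row 4: 0 empty cells -> FULL (clear)
  row 5: 9 empty cells -> not full
  row 6: 2 empty cells -> not full
Total rows cleared: 1

Answer: 1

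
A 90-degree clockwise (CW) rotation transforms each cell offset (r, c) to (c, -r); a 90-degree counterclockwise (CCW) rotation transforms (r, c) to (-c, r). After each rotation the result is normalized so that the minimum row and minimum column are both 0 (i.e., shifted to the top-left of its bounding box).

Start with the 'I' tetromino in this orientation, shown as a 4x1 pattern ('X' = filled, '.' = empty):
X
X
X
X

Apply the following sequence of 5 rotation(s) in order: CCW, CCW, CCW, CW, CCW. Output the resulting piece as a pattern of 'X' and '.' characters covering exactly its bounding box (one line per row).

Start:
X
X
X
X
After rotation 1 (CCW):
XXXX
After rotation 2 (CCW):
X
X
X
X
After rotation 3 (CCW):
XXXX
After rotation 4 (CW):
X
X
X
X
After rotation 5 (CCW):
XXXX

Answer: XXXX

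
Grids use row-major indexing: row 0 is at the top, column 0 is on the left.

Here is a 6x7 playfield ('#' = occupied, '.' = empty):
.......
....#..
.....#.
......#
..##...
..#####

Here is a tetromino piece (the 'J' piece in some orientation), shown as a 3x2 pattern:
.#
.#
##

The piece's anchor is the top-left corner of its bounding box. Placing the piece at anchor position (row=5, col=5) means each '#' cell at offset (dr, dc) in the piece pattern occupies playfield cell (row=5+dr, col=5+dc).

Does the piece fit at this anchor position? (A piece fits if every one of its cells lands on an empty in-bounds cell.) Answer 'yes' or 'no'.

Check each piece cell at anchor (5, 5):
  offset (0,1) -> (5,6): occupied ('#') -> FAIL
  offset (1,1) -> (6,6): out of bounds -> FAIL
  offset (2,0) -> (7,5): out of bounds -> FAIL
  offset (2,1) -> (7,6): out of bounds -> FAIL
All cells valid: no

Answer: no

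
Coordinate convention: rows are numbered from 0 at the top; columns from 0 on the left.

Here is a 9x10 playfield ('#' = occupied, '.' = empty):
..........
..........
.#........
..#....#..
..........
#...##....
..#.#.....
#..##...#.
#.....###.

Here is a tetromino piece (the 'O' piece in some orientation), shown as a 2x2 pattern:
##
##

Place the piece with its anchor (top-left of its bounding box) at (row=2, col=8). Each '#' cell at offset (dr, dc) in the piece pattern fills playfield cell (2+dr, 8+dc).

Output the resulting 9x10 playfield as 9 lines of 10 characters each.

Fill (2+0,8+0) = (2,8)
Fill (2+0,8+1) = (2,9)
Fill (2+1,8+0) = (3,8)
Fill (2+1,8+1) = (3,9)

Answer: ..........
..........
.#......##
..#....###
..........
#...##....
..#.#.....
#..##...#.
#.....###.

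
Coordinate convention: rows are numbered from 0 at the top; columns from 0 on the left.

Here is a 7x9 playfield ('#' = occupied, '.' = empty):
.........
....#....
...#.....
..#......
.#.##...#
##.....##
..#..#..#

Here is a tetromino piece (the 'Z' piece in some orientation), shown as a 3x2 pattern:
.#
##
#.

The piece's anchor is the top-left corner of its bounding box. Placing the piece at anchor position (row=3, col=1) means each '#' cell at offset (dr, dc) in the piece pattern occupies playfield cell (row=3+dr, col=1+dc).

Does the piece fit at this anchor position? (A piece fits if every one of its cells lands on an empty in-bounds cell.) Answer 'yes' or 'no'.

Answer: no

Derivation:
Check each piece cell at anchor (3, 1):
  offset (0,1) -> (3,2): occupied ('#') -> FAIL
  offset (1,0) -> (4,1): occupied ('#') -> FAIL
  offset (1,1) -> (4,2): empty -> OK
  offset (2,0) -> (5,1): occupied ('#') -> FAIL
All cells valid: no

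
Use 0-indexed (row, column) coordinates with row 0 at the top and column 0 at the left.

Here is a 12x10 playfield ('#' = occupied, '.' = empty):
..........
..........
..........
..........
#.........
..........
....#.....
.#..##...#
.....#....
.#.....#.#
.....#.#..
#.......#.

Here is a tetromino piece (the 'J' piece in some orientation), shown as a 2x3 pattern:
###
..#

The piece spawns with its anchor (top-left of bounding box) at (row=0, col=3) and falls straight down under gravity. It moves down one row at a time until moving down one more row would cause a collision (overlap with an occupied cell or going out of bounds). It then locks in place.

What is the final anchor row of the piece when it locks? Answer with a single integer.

Spawn at (row=0, col=3). Try each row:
  row 0: fits
  row 1: fits
  row 2: fits
  row 3: fits
  row 4: fits
  row 5: fits
  row 6: blocked -> lock at row 5

Answer: 5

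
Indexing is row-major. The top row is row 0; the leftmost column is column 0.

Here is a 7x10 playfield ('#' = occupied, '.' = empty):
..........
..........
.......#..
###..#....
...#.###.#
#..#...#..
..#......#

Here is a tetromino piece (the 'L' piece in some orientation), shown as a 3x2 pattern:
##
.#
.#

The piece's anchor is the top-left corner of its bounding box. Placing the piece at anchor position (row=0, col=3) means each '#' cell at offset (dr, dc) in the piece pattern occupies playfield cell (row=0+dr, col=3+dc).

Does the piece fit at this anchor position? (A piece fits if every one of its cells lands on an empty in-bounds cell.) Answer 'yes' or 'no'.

Answer: yes

Derivation:
Check each piece cell at anchor (0, 3):
  offset (0,0) -> (0,3): empty -> OK
  offset (0,1) -> (0,4): empty -> OK
  offset (1,1) -> (1,4): empty -> OK
  offset (2,1) -> (2,4): empty -> OK
All cells valid: yes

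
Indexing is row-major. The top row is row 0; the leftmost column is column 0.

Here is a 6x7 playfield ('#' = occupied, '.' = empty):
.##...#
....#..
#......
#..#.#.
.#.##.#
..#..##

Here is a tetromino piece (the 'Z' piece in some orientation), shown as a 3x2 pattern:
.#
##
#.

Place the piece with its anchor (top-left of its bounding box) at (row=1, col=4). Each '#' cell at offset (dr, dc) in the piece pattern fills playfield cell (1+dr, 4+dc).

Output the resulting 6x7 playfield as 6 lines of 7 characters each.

Fill (1+0,4+1) = (1,5)
Fill (1+1,4+0) = (2,4)
Fill (1+1,4+1) = (2,5)
Fill (1+2,4+0) = (3,4)

Answer: .##...#
....##.
#...##.
#..###.
.#.##.#
..#..##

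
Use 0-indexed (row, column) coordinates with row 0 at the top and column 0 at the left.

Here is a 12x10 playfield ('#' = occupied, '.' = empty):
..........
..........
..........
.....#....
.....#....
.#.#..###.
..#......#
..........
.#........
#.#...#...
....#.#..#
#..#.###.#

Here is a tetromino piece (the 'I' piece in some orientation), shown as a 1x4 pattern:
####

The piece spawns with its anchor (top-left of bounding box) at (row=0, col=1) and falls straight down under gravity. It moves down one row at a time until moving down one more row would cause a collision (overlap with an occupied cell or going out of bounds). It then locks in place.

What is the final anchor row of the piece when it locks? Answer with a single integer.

Answer: 4

Derivation:
Spawn at (row=0, col=1). Try each row:
  row 0: fits
  row 1: fits
  row 2: fits
  row 3: fits
  row 4: fits
  row 5: blocked -> lock at row 4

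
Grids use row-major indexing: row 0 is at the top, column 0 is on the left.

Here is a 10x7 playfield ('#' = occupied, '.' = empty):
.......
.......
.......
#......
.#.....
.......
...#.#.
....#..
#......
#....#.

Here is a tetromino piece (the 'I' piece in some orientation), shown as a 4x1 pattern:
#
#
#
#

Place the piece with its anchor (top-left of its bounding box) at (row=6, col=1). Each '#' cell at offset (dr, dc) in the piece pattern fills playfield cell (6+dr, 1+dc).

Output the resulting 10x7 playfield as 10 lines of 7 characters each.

Fill (6+0,1+0) = (6,1)
Fill (6+1,1+0) = (7,1)
Fill (6+2,1+0) = (8,1)
Fill (6+3,1+0) = (9,1)

Answer: .......
.......
.......
#......
.#.....
.......
.#.#.#.
.#..#..
##.....
##...#.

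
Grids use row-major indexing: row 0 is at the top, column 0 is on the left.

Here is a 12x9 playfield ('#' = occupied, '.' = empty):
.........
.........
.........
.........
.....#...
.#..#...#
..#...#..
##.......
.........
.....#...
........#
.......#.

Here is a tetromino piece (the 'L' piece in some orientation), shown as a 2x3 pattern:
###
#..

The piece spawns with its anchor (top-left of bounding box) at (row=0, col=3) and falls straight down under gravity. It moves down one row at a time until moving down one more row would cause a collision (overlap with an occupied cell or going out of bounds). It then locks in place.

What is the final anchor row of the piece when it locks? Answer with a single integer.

Spawn at (row=0, col=3). Try each row:
  row 0: fits
  row 1: fits
  row 2: fits
  row 3: fits
  row 4: blocked -> lock at row 3

Answer: 3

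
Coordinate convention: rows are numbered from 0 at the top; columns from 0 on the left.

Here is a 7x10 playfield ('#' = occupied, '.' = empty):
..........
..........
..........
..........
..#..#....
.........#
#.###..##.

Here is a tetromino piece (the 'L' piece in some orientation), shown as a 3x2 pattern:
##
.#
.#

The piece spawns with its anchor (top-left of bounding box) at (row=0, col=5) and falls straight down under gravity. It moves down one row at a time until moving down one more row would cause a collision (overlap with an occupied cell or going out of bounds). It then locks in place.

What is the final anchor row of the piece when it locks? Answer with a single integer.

Spawn at (row=0, col=5). Try each row:
  row 0: fits
  row 1: fits
  row 2: fits
  row 3: fits
  row 4: blocked -> lock at row 3

Answer: 3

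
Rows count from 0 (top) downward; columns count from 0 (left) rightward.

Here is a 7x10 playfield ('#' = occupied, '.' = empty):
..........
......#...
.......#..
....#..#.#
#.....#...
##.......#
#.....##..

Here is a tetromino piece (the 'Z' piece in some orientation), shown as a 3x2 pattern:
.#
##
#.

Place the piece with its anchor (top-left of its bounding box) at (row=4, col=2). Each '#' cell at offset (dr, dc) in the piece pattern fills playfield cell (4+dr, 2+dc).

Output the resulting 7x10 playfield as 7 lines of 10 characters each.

Answer: ..........
......#...
.......#..
....#..#.#
#..#..#...
####.....#
#.#...##..

Derivation:
Fill (4+0,2+1) = (4,3)
Fill (4+1,2+0) = (5,2)
Fill (4+1,2+1) = (5,3)
Fill (4+2,2+0) = (6,2)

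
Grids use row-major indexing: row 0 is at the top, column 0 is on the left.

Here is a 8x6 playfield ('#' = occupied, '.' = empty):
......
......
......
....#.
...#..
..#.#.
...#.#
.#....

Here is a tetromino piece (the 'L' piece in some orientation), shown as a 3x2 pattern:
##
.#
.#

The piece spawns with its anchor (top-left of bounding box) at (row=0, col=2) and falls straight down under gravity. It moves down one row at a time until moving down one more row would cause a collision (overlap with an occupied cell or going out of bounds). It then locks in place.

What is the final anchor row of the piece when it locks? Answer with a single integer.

Spawn at (row=0, col=2). Try each row:
  row 0: fits
  row 1: fits
  row 2: blocked -> lock at row 1

Answer: 1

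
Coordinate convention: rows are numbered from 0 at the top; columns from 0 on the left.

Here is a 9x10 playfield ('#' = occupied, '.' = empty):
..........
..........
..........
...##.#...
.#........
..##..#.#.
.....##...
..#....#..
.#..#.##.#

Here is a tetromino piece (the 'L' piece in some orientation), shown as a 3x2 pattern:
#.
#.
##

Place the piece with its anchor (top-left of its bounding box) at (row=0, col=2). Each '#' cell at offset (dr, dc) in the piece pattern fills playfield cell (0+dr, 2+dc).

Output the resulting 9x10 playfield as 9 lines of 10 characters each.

Answer: ..#.......
..#.......
..##......
...##.#...
.#........
..##..#.#.
.....##...
..#....#..
.#..#.##.#

Derivation:
Fill (0+0,2+0) = (0,2)
Fill (0+1,2+0) = (1,2)
Fill (0+2,2+0) = (2,2)
Fill (0+2,2+1) = (2,3)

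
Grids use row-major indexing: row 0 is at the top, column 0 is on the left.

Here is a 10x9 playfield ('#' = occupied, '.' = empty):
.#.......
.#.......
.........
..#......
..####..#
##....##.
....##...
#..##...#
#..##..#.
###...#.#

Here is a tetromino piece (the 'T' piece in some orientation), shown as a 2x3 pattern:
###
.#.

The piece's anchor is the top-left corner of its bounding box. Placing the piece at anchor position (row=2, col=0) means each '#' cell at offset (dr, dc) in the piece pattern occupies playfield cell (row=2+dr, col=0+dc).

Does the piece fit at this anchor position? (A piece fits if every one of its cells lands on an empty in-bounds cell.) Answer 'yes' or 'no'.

Check each piece cell at anchor (2, 0):
  offset (0,0) -> (2,0): empty -> OK
  offset (0,1) -> (2,1): empty -> OK
  offset (0,2) -> (2,2): empty -> OK
  offset (1,1) -> (3,1): empty -> OK
All cells valid: yes

Answer: yes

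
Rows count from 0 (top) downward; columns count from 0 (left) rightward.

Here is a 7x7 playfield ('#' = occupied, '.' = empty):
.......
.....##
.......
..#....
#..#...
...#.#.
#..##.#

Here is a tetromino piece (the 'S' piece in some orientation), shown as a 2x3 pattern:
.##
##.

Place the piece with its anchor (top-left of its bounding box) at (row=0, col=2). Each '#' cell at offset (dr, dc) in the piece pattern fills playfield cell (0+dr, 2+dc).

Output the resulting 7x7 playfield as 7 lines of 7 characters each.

Fill (0+0,2+1) = (0,3)
Fill (0+0,2+2) = (0,4)
Fill (0+1,2+0) = (1,2)
Fill (0+1,2+1) = (1,3)

Answer: ...##..
..##.##
.......
..#....
#..#...
...#.#.
#..##.#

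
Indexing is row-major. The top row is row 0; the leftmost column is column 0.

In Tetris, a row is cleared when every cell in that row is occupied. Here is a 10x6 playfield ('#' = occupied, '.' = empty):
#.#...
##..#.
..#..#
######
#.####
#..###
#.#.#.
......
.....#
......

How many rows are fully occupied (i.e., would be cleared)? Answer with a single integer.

Answer: 1

Derivation:
Check each row:
  row 0: 4 empty cells -> not full
  row 1: 3 empty cells -> not full
  row 2: 4 empty cells -> not full
  row 3: 0 empty cells -> FULL (clear)
  row 4: 1 empty cell -> not full
  row 5: 2 empty cells -> not full
  row 6: 3 empty cells -> not full
  row 7: 6 empty cells -> not full
  row 8: 5 empty cells -> not full
  row 9: 6 empty cells -> not full
Total rows cleared: 1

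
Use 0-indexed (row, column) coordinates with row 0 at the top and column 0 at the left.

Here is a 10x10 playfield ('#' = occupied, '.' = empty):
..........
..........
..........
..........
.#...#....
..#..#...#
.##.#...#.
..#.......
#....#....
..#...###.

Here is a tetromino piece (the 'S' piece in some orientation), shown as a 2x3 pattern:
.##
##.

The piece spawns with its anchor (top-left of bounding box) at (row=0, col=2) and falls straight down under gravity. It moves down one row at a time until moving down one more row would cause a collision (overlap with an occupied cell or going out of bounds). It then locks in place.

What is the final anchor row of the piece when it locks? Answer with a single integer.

Spawn at (row=0, col=2). Try each row:
  row 0: fits
  row 1: fits
  row 2: fits
  row 3: fits
  row 4: blocked -> lock at row 3

Answer: 3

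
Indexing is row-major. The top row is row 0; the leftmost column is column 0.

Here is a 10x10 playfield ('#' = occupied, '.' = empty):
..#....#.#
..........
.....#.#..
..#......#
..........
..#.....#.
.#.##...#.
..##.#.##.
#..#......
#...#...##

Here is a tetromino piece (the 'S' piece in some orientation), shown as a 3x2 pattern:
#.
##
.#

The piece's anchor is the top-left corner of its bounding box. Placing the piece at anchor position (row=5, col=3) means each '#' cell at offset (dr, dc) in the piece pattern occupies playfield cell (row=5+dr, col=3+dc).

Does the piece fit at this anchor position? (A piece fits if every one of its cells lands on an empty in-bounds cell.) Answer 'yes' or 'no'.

Answer: no

Derivation:
Check each piece cell at anchor (5, 3):
  offset (0,0) -> (5,3): empty -> OK
  offset (1,0) -> (6,3): occupied ('#') -> FAIL
  offset (1,1) -> (6,4): occupied ('#') -> FAIL
  offset (2,1) -> (7,4): empty -> OK
All cells valid: no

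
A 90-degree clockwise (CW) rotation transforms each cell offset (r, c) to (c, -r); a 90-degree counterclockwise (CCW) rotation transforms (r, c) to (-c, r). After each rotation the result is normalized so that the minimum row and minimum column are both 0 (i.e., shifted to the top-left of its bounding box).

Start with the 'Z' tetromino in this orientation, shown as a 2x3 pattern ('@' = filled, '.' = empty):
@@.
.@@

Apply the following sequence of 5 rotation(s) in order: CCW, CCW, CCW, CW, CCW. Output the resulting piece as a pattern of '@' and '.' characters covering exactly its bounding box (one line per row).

Answer: .@
@@
@.

Derivation:
Start:
@@.
.@@
After rotation 1 (CCW):
.@
@@
@.
After rotation 2 (CCW):
@@.
.@@
After rotation 3 (CCW):
.@
@@
@.
After rotation 4 (CW):
@@.
.@@
After rotation 5 (CCW):
.@
@@
@.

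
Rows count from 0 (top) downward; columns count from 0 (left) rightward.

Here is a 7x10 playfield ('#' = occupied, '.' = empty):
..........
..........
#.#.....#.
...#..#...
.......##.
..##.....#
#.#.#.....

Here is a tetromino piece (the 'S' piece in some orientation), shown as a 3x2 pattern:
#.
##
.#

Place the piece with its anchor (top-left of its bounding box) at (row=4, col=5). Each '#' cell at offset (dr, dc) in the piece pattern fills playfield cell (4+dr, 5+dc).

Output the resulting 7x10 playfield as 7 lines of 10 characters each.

Fill (4+0,5+0) = (4,5)
Fill (4+1,5+0) = (5,5)
Fill (4+1,5+1) = (5,6)
Fill (4+2,5+1) = (6,6)

Answer: ..........
..........
#.#.....#.
...#..#...
.....#.##.
..##.##..#
#.#.#.#...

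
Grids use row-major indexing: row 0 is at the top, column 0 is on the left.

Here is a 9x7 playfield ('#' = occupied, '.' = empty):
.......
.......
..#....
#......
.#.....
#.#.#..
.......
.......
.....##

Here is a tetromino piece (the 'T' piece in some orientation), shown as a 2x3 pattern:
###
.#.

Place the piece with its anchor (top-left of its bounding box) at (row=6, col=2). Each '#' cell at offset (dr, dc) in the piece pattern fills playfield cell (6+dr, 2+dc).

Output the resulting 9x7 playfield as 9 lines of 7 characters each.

Fill (6+0,2+0) = (6,2)
Fill (6+0,2+1) = (6,3)
Fill (6+0,2+2) = (6,4)
Fill (6+1,2+1) = (7,3)

Answer: .......
.......
..#....
#......
.#.....
#.#.#..
..###..
...#...
.....##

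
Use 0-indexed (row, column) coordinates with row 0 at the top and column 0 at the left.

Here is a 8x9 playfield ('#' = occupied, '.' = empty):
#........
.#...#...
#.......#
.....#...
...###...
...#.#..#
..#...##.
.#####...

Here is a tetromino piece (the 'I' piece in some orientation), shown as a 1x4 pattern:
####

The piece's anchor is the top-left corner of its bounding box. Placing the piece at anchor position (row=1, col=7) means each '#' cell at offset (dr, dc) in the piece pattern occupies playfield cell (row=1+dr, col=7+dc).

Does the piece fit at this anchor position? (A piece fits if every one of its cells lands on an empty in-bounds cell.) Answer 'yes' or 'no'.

Answer: no

Derivation:
Check each piece cell at anchor (1, 7):
  offset (0,0) -> (1,7): empty -> OK
  offset (0,1) -> (1,8): empty -> OK
  offset (0,2) -> (1,9): out of bounds -> FAIL
  offset (0,3) -> (1,10): out of bounds -> FAIL
All cells valid: no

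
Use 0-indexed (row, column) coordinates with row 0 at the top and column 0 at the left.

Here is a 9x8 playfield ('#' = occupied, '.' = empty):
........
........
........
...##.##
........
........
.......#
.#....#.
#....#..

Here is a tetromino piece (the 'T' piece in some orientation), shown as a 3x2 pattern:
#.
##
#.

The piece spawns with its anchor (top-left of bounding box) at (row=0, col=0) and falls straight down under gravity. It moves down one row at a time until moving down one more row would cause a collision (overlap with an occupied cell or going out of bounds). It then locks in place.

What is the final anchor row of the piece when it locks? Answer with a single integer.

Spawn at (row=0, col=0). Try each row:
  row 0: fits
  row 1: fits
  row 2: fits
  row 3: fits
  row 4: fits
  row 5: fits
  row 6: blocked -> lock at row 5

Answer: 5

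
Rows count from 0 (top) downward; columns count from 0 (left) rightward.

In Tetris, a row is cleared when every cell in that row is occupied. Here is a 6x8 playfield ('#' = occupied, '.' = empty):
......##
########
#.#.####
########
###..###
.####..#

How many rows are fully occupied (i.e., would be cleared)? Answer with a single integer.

Answer: 2

Derivation:
Check each row:
  row 0: 6 empty cells -> not full
  row 1: 0 empty cells -> FULL (clear)
  row 2: 2 empty cells -> not full
  row 3: 0 empty cells -> FULL (clear)
  row 4: 2 empty cells -> not full
  row 5: 3 empty cells -> not full
Total rows cleared: 2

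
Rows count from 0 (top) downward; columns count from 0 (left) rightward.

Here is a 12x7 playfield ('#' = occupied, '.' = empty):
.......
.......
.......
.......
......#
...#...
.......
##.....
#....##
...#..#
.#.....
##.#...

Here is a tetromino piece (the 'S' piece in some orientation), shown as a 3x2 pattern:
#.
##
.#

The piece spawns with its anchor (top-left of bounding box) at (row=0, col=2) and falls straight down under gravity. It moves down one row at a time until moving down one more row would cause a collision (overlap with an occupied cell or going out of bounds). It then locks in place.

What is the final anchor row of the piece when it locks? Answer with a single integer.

Answer: 2

Derivation:
Spawn at (row=0, col=2). Try each row:
  row 0: fits
  row 1: fits
  row 2: fits
  row 3: blocked -> lock at row 2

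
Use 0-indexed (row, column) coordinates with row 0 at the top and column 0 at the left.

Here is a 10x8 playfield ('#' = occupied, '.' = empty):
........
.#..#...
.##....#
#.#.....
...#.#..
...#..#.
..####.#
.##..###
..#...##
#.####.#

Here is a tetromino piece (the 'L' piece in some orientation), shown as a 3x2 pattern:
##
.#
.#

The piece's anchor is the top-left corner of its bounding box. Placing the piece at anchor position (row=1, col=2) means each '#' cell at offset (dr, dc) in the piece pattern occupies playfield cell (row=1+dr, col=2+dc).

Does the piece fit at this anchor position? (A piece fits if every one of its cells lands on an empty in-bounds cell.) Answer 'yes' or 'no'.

Answer: yes

Derivation:
Check each piece cell at anchor (1, 2):
  offset (0,0) -> (1,2): empty -> OK
  offset (0,1) -> (1,3): empty -> OK
  offset (1,1) -> (2,3): empty -> OK
  offset (2,1) -> (3,3): empty -> OK
All cells valid: yes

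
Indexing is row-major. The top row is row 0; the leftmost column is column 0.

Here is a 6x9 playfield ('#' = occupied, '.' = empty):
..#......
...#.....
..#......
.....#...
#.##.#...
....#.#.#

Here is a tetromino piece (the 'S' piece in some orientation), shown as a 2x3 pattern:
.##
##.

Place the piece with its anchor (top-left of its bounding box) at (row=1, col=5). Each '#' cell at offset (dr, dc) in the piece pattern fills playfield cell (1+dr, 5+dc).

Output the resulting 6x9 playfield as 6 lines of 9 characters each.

Fill (1+0,5+1) = (1,6)
Fill (1+0,5+2) = (1,7)
Fill (1+1,5+0) = (2,5)
Fill (1+1,5+1) = (2,6)

Answer: ..#......
...#..##.
..#..##..
.....#...
#.##.#...
....#.#.#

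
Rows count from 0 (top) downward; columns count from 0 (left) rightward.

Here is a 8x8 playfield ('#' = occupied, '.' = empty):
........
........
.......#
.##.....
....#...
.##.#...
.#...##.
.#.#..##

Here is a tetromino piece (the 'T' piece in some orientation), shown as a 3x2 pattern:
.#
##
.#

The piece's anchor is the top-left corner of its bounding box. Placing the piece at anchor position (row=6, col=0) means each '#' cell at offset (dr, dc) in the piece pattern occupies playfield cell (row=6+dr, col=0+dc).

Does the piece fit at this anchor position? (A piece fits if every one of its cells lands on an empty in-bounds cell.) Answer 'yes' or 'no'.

Check each piece cell at anchor (6, 0):
  offset (0,1) -> (6,1): occupied ('#') -> FAIL
  offset (1,0) -> (7,0): empty -> OK
  offset (1,1) -> (7,1): occupied ('#') -> FAIL
  offset (2,1) -> (8,1): out of bounds -> FAIL
All cells valid: no

Answer: no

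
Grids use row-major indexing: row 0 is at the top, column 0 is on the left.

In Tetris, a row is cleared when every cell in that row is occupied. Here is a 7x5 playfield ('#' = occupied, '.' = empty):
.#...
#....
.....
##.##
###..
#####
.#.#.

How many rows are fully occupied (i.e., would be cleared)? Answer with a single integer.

Check each row:
  row 0: 4 empty cells -> not full
  row 1: 4 empty cells -> not full
  row 2: 5 empty cells -> not full
  row 3: 1 empty cell -> not full
  row 4: 2 empty cells -> not full
  row 5: 0 empty cells -> FULL (clear)
  row 6: 3 empty cells -> not full
Total rows cleared: 1

Answer: 1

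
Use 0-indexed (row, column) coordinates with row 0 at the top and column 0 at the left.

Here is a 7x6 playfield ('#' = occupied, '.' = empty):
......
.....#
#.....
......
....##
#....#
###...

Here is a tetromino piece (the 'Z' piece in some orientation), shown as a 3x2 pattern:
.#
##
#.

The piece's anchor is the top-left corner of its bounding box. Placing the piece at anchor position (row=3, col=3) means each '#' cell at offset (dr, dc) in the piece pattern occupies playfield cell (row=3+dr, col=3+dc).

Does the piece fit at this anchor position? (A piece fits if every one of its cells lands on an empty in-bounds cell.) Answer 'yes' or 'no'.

Check each piece cell at anchor (3, 3):
  offset (0,1) -> (3,4): empty -> OK
  offset (1,0) -> (4,3): empty -> OK
  offset (1,1) -> (4,4): occupied ('#') -> FAIL
  offset (2,0) -> (5,3): empty -> OK
All cells valid: no

Answer: no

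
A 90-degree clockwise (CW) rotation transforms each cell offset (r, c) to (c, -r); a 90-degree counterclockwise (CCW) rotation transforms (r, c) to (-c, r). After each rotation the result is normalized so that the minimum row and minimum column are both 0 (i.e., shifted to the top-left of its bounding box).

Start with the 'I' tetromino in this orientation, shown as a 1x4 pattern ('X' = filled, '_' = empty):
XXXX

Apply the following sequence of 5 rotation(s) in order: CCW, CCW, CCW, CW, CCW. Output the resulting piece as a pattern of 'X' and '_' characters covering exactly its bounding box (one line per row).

Start:
XXXX
After rotation 1 (CCW):
X
X
X
X
After rotation 2 (CCW):
XXXX
After rotation 3 (CCW):
X
X
X
X
After rotation 4 (CW):
XXXX
After rotation 5 (CCW):
X
X
X
X

Answer: X
X
X
X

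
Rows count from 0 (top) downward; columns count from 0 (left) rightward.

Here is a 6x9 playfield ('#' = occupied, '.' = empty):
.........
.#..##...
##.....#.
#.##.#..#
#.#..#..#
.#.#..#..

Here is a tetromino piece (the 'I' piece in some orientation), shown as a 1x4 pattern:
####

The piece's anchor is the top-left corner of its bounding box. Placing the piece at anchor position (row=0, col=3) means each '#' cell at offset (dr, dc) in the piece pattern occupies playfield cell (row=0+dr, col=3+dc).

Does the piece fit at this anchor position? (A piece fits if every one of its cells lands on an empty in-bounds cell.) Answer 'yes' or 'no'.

Check each piece cell at anchor (0, 3):
  offset (0,0) -> (0,3): empty -> OK
  offset (0,1) -> (0,4): empty -> OK
  offset (0,2) -> (0,5): empty -> OK
  offset (0,3) -> (0,6): empty -> OK
All cells valid: yes

Answer: yes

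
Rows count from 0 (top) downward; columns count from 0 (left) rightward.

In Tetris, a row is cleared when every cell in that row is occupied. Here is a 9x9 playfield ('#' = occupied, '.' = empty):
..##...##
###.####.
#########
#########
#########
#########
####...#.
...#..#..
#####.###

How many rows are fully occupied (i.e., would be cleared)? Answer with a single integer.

Answer: 4

Derivation:
Check each row:
  row 0: 5 empty cells -> not full
  row 1: 2 empty cells -> not full
  row 2: 0 empty cells -> FULL (clear)
  row 3: 0 empty cells -> FULL (clear)
  row 4: 0 empty cells -> FULL (clear)
  row 5: 0 empty cells -> FULL (clear)
  row 6: 4 empty cells -> not full
  row 7: 7 empty cells -> not full
  row 8: 1 empty cell -> not full
Total rows cleared: 4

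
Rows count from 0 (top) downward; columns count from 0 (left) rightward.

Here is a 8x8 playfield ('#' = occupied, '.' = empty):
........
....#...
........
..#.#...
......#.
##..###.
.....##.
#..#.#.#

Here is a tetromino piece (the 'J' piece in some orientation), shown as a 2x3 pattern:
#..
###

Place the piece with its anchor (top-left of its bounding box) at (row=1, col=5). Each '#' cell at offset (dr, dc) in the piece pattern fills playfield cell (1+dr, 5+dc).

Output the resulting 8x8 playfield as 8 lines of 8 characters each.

Answer: ........
....##..
.....###
..#.#...
......#.
##..###.
.....##.
#..#.#.#

Derivation:
Fill (1+0,5+0) = (1,5)
Fill (1+1,5+0) = (2,5)
Fill (1+1,5+1) = (2,6)
Fill (1+1,5+2) = (2,7)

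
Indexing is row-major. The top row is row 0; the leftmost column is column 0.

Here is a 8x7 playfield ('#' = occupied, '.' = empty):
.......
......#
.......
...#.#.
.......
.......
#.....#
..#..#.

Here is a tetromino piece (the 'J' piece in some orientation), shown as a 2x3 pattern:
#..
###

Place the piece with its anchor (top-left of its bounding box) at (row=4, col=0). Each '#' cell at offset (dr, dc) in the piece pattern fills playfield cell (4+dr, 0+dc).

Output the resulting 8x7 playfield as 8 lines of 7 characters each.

Fill (4+0,0+0) = (4,0)
Fill (4+1,0+0) = (5,0)
Fill (4+1,0+1) = (5,1)
Fill (4+1,0+2) = (5,2)

Answer: .......
......#
.......
...#.#.
#......
###....
#.....#
..#..#.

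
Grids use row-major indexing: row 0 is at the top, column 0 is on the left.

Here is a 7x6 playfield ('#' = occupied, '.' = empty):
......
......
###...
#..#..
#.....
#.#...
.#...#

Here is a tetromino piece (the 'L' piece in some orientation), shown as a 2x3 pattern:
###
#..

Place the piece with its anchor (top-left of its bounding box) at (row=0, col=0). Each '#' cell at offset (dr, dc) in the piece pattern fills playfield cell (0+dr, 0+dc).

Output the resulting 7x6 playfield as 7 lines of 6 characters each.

Answer: ###...
#.....
###...
#..#..
#.....
#.#...
.#...#

Derivation:
Fill (0+0,0+0) = (0,0)
Fill (0+0,0+1) = (0,1)
Fill (0+0,0+2) = (0,2)
Fill (0+1,0+0) = (1,0)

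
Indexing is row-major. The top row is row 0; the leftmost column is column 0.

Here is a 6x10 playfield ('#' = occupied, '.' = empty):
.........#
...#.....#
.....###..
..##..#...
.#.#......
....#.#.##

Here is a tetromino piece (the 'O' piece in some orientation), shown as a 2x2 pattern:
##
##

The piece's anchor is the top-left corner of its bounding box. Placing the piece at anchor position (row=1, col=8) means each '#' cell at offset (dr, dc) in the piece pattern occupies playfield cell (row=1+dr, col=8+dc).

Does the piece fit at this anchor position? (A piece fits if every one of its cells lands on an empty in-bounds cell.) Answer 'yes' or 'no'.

Answer: no

Derivation:
Check each piece cell at anchor (1, 8):
  offset (0,0) -> (1,8): empty -> OK
  offset (0,1) -> (1,9): occupied ('#') -> FAIL
  offset (1,0) -> (2,8): empty -> OK
  offset (1,1) -> (2,9): empty -> OK
All cells valid: no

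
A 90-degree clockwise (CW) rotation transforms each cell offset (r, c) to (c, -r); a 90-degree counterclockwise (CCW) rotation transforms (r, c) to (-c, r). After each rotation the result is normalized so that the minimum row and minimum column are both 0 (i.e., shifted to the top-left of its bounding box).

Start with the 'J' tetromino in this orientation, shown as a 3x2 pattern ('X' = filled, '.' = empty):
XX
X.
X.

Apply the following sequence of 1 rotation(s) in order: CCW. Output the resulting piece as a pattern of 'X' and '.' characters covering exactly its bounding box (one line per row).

Start:
XX
X.
X.
After rotation 1 (CCW):
X..
XXX

Answer: X..
XXX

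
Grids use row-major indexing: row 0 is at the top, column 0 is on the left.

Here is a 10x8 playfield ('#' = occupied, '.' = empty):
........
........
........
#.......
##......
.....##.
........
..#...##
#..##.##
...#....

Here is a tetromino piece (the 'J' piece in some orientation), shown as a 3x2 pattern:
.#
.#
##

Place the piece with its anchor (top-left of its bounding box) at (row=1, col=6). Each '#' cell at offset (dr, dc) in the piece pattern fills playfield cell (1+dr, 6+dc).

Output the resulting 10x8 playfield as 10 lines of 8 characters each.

Answer: ........
.......#
.......#
#.....##
##......
.....##.
........
..#...##
#..##.##
...#....

Derivation:
Fill (1+0,6+1) = (1,7)
Fill (1+1,6+1) = (2,7)
Fill (1+2,6+0) = (3,6)
Fill (1+2,6+1) = (3,7)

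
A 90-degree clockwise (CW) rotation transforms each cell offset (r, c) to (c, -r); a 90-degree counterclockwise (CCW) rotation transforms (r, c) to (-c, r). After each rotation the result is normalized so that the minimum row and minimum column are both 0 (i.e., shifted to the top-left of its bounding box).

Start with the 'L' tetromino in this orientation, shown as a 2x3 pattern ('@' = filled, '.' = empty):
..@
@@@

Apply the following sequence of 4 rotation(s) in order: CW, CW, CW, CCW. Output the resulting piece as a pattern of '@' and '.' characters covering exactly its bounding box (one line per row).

Start:
..@
@@@
After rotation 1 (CW):
@.
@.
@@
After rotation 2 (CW):
@@@
@..
After rotation 3 (CW):
@@
.@
.@
After rotation 4 (CCW):
@@@
@..

Answer: @@@
@..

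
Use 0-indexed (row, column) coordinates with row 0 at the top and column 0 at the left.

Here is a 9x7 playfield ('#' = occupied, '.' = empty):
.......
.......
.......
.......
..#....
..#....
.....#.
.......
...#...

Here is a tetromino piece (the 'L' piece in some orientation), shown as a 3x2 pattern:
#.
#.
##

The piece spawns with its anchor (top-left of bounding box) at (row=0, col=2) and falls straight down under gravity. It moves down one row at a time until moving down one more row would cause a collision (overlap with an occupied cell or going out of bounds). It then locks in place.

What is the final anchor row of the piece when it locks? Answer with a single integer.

Answer: 1

Derivation:
Spawn at (row=0, col=2). Try each row:
  row 0: fits
  row 1: fits
  row 2: blocked -> lock at row 1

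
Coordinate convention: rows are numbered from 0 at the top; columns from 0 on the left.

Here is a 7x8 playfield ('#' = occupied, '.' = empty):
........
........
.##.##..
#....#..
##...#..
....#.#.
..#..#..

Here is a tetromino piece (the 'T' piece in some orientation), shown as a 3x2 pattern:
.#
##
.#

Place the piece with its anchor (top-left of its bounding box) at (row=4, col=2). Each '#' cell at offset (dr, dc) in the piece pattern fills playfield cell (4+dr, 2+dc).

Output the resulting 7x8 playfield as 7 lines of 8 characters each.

Answer: ........
........
.##.##..
#....#..
##.#.#..
..###.#.
..##.#..

Derivation:
Fill (4+0,2+1) = (4,3)
Fill (4+1,2+0) = (5,2)
Fill (4+1,2+1) = (5,3)
Fill (4+2,2+1) = (6,3)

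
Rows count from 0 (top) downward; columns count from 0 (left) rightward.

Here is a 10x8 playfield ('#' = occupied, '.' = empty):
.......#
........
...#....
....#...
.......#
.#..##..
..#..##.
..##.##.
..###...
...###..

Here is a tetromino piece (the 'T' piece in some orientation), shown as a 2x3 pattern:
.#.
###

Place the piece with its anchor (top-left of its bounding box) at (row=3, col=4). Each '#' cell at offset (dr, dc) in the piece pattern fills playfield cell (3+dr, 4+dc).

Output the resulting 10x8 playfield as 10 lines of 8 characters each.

Answer: .......#
........
...#....
....##..
....####
.#..##..
..#..##.
..##.##.
..###...
...###..

Derivation:
Fill (3+0,4+1) = (3,5)
Fill (3+1,4+0) = (4,4)
Fill (3+1,4+1) = (4,5)
Fill (3+1,4+2) = (4,6)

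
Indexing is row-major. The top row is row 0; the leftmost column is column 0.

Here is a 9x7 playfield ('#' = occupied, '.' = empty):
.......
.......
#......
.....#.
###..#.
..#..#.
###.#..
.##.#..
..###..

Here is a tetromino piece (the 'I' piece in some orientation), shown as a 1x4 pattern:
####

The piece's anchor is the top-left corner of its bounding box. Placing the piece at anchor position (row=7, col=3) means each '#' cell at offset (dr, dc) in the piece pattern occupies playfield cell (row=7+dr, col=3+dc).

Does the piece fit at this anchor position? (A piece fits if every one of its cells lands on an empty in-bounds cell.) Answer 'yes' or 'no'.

Answer: no

Derivation:
Check each piece cell at anchor (7, 3):
  offset (0,0) -> (7,3): empty -> OK
  offset (0,1) -> (7,4): occupied ('#') -> FAIL
  offset (0,2) -> (7,5): empty -> OK
  offset (0,3) -> (7,6): empty -> OK
All cells valid: no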